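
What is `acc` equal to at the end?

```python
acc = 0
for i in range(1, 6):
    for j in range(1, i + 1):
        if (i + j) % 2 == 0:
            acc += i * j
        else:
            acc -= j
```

73

i=1,j=1: even sum, acc = 0+1 = 1
i=2,j=1: odd sum, acc = 1-1 = 0
i=2,j=2: even sum, acc = 0+4 = 4
i=3,j=1: even sum, acc = 4+3 = 7
i=3,j=2: odd sum, acc = 7-2 = 5
i=3,j=3: even sum, acc = 5+9 = 14
i=4,j=1: odd sum, acc = 14-1 = 13
i=4,j=2: even sum, acc = 13+8 = 21
i=4,j=3: odd sum, acc = 21-3 = 18
i=4,j=4: even sum, acc = 18+16 = 34
i=5,j=1: even sum, acc = 34+5 = 39
i=5,j=2: odd sum, acc = 39-2 = 37
i=5,j=3: even sum, acc = 37+15 = 52
i=5,j=4: odd sum, acc = 52-4 = 48
i=5,j=5: even sum, acc = 48+25 = 73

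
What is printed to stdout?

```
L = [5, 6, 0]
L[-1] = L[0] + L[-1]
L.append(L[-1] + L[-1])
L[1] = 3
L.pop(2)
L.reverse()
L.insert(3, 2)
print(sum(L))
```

L[-1] = L[0]+L[-1] = 5+0 = 5 → [5, 6, 5]
append L[-1]+L[-1] = 5+5 = 10 → [5, 6, 5, 10]
L[1] = 3 → [5, 3, 5, 10]
pop(2) removes 5 → [5, 3, 10]
reverse → [10, 3, 5]
insert 2 at 3 → [10, 3, 5, 2]
sum = 20

20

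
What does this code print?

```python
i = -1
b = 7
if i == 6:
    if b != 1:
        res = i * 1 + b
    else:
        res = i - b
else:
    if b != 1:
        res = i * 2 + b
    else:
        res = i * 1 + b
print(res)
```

i=-1, b=7
i == 6 is False; b != 1 is True
→ res = i * 2 + b = 5

5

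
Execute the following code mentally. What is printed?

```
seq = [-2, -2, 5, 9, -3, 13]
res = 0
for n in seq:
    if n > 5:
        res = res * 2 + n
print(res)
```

n=-2: not >5
n=-2: not >5
n=5: not >5
n=9: >5, res = 0*2+9 = 9
n=-3: not >5
n=13: >5, res = 9*2+13 = 31

31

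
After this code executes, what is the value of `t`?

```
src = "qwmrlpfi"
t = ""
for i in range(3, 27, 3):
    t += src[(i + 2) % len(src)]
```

'pqrfwlim'

i=3: add src[5]='p' → 'p'
i=6: add src[0]='q' → 'pq'
i=9: add src[3]='r' → 'pqr'
i=12: add src[6]='f' → 'pqrf'
i=15: add src[1]='w' → 'pqrfw'
i=18: add src[4]='l' → 'pqrfwl'
i=21: add src[7]='i' → 'pqrfwli'
i=24: add src[2]='m' → 'pqrfwlim'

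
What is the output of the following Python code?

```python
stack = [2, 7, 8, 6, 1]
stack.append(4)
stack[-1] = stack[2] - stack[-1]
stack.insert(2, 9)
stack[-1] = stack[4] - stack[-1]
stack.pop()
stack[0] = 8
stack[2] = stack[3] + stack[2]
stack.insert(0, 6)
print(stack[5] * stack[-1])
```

append 4 → [2, 7, 8, 6, 1, 4]
stack[-1] = stack[2]-stack[-1] = 8-4 = 4 → [2, 7, 8, 6, 1, 4]
insert 9 at 2 → [2, 7, 9, 8, 6, 1, 4]
stack[-1] = stack[4]-stack[-1] = 6-4 = 2 → [2, 7, 9, 8, 6, 1, 2]
pop() removes 2 → [2, 7, 9, 8, 6, 1]
stack[0] = 8 → [8, 7, 9, 8, 6, 1]
stack[2] = stack[3]+stack[2] = 8+9 = 17 → [8, 7, 17, 8, 6, 1]
insert 6 at 0 → [6, 8, 7, 17, 8, 6, 1]
stack[5]*stack[-1] = 6*1 = 6

6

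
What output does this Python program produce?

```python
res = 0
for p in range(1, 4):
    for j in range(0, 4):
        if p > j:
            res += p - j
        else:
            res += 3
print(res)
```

p=1,j=0: 1>0, res = 0+1 = 1
p=1,j=1: not 1>1, res = 1+3 = 4
p=1,j=2: not 1>2, res = 4+3 = 7
p=1,j=3: not 1>3, res = 7+3 = 10
p=2,j=0: 2>0, res = 10+2 = 12
p=2,j=1: 2>1, res = 12+1 = 13
p=2,j=2: not 2>2, res = 13+3 = 16
p=2,j=3: not 2>3, res = 16+3 = 19
p=3,j=0: 3>0, res = 19+3 = 22
p=3,j=1: 3>1, res = 22+2 = 24
p=3,j=2: 3>2, res = 24+1 = 25
p=3,j=3: not 3>3, res = 25+3 = 28

28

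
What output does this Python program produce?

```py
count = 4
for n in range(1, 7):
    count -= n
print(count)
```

n=1: count = 4-1 = 3
n=2: count = 3-2 = 1
n=3: count = 1-3 = -2
n=4: count = (-2)-4 = -6
n=5: count = (-6)-5 = -11
n=6: count = (-11)-6 = -17

-17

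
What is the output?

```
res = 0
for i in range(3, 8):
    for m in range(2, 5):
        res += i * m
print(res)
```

225

i=3,m=2: res = 0+6 = 6
i=3,m=3: res = 6+9 = 15
i=3,m=4: res = 15+12 = 27
i=4,m=2: res = 27+8 = 35
i=4,m=3: res = 35+12 = 47
i=4,m=4: res = 47+16 = 63
i=5,m=2: res = 63+10 = 73
i=5,m=3: res = 73+15 = 88
i=5,m=4: res = 88+20 = 108
i=6,m=2: res = 108+12 = 120
i=6,m=3: res = 120+18 = 138
i=6,m=4: res = 138+24 = 162
i=7,m=2: res = 162+14 = 176
i=7,m=3: res = 176+21 = 197
i=7,m=4: res = 197+28 = 225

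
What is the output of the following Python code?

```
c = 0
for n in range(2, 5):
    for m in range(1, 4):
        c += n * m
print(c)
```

54

n=2,m=1: c = 0+2 = 2
n=2,m=2: c = 2+4 = 6
n=2,m=3: c = 6+6 = 12
n=3,m=1: c = 12+3 = 15
n=3,m=2: c = 15+6 = 21
n=3,m=3: c = 21+9 = 30
n=4,m=1: c = 30+4 = 34
n=4,m=2: c = 34+8 = 42
n=4,m=3: c = 42+12 = 54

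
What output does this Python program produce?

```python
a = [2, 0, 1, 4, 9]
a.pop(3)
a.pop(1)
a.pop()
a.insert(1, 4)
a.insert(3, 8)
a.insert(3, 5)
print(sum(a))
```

20

pop(3) removes 4 → [2, 0, 1, 9]
pop(1) removes 0 → [2, 1, 9]
pop() removes 9 → [2, 1]
insert 4 at 1 → [2, 4, 1]
insert 8 at 3 → [2, 4, 1, 8]
insert 5 at 3 → [2, 4, 1, 5, 8]
sum = 20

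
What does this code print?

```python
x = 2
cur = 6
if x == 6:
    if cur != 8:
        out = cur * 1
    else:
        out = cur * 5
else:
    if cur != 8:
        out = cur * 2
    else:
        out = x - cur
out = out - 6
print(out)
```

x=2, cur=6
x == 6 is False; cur != 8 is True
→ out = cur * 2 = 12
out = 12-6 = 6

6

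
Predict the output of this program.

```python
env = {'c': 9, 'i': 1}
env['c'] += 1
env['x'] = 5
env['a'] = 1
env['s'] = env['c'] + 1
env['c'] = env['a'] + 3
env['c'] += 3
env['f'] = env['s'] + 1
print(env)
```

{'c': 7, 'i': 1, 'x': 5, 'a': 1, 's': 11, 'f': 12}

env['c'] = 9+1 = 10 → {'c': 10, 'i': 1}
env['x'] = 5 → {'c': 10, 'i': 1, 'x': 5}
env['a'] = 1 → {'c': 10, 'i': 1, 'x': 5, 'a': 1}
env['s'] = env['c']+1 = 11 → {'c': 10, 'i': 1, 'x': 5, 'a': 1, 's': 11}
env['c'] = env['a']+3 = 4 → {'c': 4, 'i': 1, 'x': 5, 'a': 1, 's': 11}
env['c'] = 4+3 = 7 → {'c': 7, 'i': 1, 'x': 5, 'a': 1, 's': 11}
env['f'] = env['s']+1 = 12 → {'c': 7, 'i': 1, 'x': 5, 'a': 1, 's': 11, 'f': 12}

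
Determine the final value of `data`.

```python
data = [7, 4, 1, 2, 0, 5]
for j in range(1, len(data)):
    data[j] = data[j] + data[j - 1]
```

j=1: data[1] = 4+7 = 11 → [7, 11, 1, 2, 0, 5]
j=2: data[2] = 1+11 = 12 → [7, 11, 12, 2, 0, 5]
j=3: data[3] = 2+12 = 14 → [7, 11, 12, 14, 0, 5]
j=4: data[4] = 0+14 = 14 → [7, 11, 12, 14, 14, 5]
j=5: data[5] = 5+14 = 19 → [7, 11, 12, 14, 14, 19]

[7, 11, 12, 14, 14, 19]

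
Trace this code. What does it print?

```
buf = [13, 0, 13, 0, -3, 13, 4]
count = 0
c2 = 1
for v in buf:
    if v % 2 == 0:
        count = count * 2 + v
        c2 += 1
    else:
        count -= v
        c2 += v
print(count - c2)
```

v=13: not even, count = 0-13 = -13; c2=14
v=0: even, count = (-13)*2+0 = -26; c2=15
v=13: not even, count = (-26)-13 = -39; c2=28
v=0: even, count = (-39)*2+0 = -78; c2=29
v=-3: not even, count = (-78)-(-3) = -75; c2=26
v=13: not even, count = (-75)-13 = -88; c2=39
v=4: even, count = (-88)*2+4 = -172; c2=40
count-c2 = (-172)-40 = -212

-212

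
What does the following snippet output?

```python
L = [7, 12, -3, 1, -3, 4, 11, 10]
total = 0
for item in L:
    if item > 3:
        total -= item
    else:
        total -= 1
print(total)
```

-47

item=7: >3, total = 0-7 = -7
item=12: >3, total = (-7)-12 = -19
item=-3: not >3, total = (-19)-1 = -20
item=1: not >3, total = (-20)-1 = -21
item=-3: not >3, total = (-21)-1 = -22
item=4: >3, total = (-22)-4 = -26
item=11: >3, total = (-26)-11 = -37
item=10: >3, total = (-37)-10 = -47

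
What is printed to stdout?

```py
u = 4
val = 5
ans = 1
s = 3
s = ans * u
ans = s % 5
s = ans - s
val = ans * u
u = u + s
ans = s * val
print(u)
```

4

s = 1*4 = 4
ans = 4%5 = 4
s = 4-4 = 0
val = 4*4 = 16
u = 4+0 = 4
ans = 0*16 = 0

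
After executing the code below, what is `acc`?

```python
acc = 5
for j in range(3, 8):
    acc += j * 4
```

105

j=3: acc = 5+3*4 = 17
j=4: acc = 17+4*4 = 33
j=5: acc = 33+5*4 = 53
j=6: acc = 53+6*4 = 77
j=7: acc = 77+7*4 = 105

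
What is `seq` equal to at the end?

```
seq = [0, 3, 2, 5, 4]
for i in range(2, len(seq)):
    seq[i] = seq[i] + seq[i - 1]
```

[0, 3, 5, 10, 14]

i=2: seq[2] = 2+3 = 5 → [0, 3, 5, 5, 4]
i=3: seq[3] = 5+5 = 10 → [0, 3, 5, 10, 4]
i=4: seq[4] = 4+10 = 14 → [0, 3, 5, 10, 14]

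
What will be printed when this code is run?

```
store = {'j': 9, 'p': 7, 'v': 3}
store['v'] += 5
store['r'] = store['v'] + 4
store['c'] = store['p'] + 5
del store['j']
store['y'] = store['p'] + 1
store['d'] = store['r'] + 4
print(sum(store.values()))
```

store['v'] = 3+5 = 8 → {'j': 9, 'p': 7, 'v': 8}
store['r'] = store['v']+4 = 12 → {'j': 9, 'p': 7, 'v': 8, 'r': 12}
store['c'] = store['p']+5 = 12 → {'j': 9, 'p': 7, 'v': 8, 'r': 12, 'c': 12}
del 'j' → {'p': 7, 'v': 8, 'r': 12, 'c': 12}
store['y'] = store['p']+1 = 8 → {'p': 7, 'v': 8, 'r': 12, 'c': 12, 'y': 8}
store['d'] = store['r']+4 = 16 → {'p': 7, 'v': 8, 'r': 12, 'c': 12, 'y': 8, 'd': 16}
sum of values = 63

63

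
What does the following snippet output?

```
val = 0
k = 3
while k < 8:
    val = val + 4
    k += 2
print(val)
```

k=3: val = 0+4 = 4
k=5: val = 4+4 = 8
k=7: val = 8+4 = 12

12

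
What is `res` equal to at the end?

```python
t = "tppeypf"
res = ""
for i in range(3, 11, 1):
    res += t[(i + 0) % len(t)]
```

'eypftppe'

i=3: add t[3]='e' → 'e'
i=4: add t[4]='y' → 'ey'
i=5: add t[5]='p' → 'eyp'
i=6: add t[6]='f' → 'eypf'
i=7: add t[0]='t' → 'eypft'
i=8: add t[1]='p' → 'eypftp'
i=9: add t[2]='p' → 'eypftpp'
i=10: add t[3]='e' → 'eypftppe'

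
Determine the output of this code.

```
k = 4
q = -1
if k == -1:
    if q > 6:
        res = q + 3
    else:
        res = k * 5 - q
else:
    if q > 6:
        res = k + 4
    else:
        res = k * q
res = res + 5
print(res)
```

k=4, q=-1
k == -1 is False; q > 6 is False
→ res = k * q = -4
res = (-4)+5 = 1

1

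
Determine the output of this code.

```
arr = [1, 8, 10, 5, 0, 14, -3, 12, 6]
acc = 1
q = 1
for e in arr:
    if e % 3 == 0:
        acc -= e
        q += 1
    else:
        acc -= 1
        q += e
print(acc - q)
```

-62

e=1: not %3==0, acc = 1-1 = 0; q=2
e=8: not %3==0, acc = 0-1 = -1; q=10
e=10: not %3==0, acc = (-1)-1 = -2; q=20
e=5: not %3==0, acc = (-2)-1 = -3; q=25
e=0: %3==0, acc = (-3)-0 = -3; q=26
e=14: not %3==0, acc = (-3)-1 = -4; q=40
e=-3: %3==0, acc = (-4)-(-3) = -1; q=41
e=12: %3==0, acc = (-1)-12 = -13; q=42
e=6: %3==0, acc = (-13)-6 = -19; q=43
acc-q = (-19)-43 = -62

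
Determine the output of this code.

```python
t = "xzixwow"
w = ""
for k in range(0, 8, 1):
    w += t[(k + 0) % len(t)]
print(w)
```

k=0: add t[0]='x' → 'x'
k=1: add t[1]='z' → 'xz'
k=2: add t[2]='i' → 'xzi'
k=3: add t[3]='x' → 'xzix'
k=4: add t[4]='w' → 'xzixw'
k=5: add t[5]='o' → 'xzixwo'
k=6: add t[6]='w' → 'xzixwow'
k=7: add t[0]='x' → 'xzixwowx'

xzixwowx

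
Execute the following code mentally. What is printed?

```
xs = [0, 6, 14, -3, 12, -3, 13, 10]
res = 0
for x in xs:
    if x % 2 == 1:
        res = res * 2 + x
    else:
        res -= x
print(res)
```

x=0: not odd, res = 0-0 = 0
x=6: not odd, res = 0-6 = -6
x=14: not odd, res = (-6)-14 = -20
x=-3: odd, res = (-20)*2+(-3) = -43
x=12: not odd, res = (-43)-12 = -55
x=-3: odd, res = (-55)*2+(-3) = -113
x=13: odd, res = (-113)*2+13 = -213
x=10: not odd, res = (-213)-10 = -223

-223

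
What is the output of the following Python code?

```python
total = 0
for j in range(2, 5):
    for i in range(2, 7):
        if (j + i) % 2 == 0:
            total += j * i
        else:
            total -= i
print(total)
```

68

j=2,i=2: even sum, total = 0+4 = 4
j=2,i=3: odd sum, total = 4-3 = 1
j=2,i=4: even sum, total = 1+8 = 9
j=2,i=5: odd sum, total = 9-5 = 4
j=2,i=6: even sum, total = 4+12 = 16
j=3,i=2: odd sum, total = 16-2 = 14
j=3,i=3: even sum, total = 14+9 = 23
j=3,i=4: odd sum, total = 23-4 = 19
j=3,i=5: even sum, total = 19+15 = 34
j=3,i=6: odd sum, total = 34-6 = 28
j=4,i=2: even sum, total = 28+8 = 36
j=4,i=3: odd sum, total = 36-3 = 33
j=4,i=4: even sum, total = 33+16 = 49
j=4,i=5: odd sum, total = 49-5 = 44
j=4,i=6: even sum, total = 44+24 = 68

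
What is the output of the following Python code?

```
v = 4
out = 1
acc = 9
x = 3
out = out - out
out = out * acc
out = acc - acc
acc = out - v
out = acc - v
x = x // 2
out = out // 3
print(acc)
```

-4

out = 1-1 = 0
out = 0*9 = 0
out = 9-9 = 0
acc = 0-4 = -4
out = (-4)-4 = -8
x = 3//2 = 1
out = (-8)//3 = -3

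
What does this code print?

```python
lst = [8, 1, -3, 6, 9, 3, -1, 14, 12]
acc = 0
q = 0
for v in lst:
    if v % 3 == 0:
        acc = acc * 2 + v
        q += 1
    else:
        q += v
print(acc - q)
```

27

v=8: not %3==0; q=8
v=1: not %3==0; q=9
v=-3: %3==0, acc = 0*2+(-3) = -3; q=10
v=6: %3==0, acc = (-3)*2+6 = 0; q=11
v=9: %3==0, acc = 0*2+9 = 9; q=12
v=3: %3==0, acc = 9*2+3 = 21; q=13
v=-1: not %3==0; q=12
v=14: not %3==0; q=26
v=12: %3==0, acc = 21*2+12 = 54; q=27
acc-q = 54-27 = 27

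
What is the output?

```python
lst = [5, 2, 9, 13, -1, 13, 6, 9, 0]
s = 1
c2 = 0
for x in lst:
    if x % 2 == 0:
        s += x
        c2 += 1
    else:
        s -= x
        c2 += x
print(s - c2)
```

x=5: not even, s = 1-5 = -4; c2=5
x=2: even, s = (-4)+2 = -2; c2=6
x=9: not even, s = (-2)-9 = -11; c2=15
x=13: not even, s = (-11)-13 = -24; c2=28
x=-1: not even, s = (-24)-(-1) = -23; c2=27
x=13: not even, s = (-23)-13 = -36; c2=40
x=6: even, s = (-36)+6 = -30; c2=41
x=9: not even, s = (-30)-9 = -39; c2=50
x=0: even, s = (-39)+0 = -39; c2=51
s-c2 = (-39)-51 = -90

-90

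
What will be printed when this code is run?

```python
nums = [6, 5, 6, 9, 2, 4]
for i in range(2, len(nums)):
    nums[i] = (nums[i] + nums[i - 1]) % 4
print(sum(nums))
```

i=2: nums[2] = (6+5)%4 = 3 → [6, 5, 3, 9, 2, 4]
i=3: nums[3] = (9+3)%4 = 0 → [6, 5, 3, 0, 2, 4]
i=4: nums[4] = (2+0)%4 = 2 → [6, 5, 3, 0, 2, 4]
i=5: nums[5] = (4+2)%4 = 2 → [6, 5, 3, 0, 2, 2]
sum = 18

18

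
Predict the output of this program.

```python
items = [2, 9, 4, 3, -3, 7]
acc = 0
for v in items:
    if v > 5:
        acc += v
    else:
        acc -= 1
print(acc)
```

v=2: not >5, acc = 0-1 = -1
v=9: >5, acc = (-1)+9 = 8
v=4: not >5, acc = 8-1 = 7
v=3: not >5, acc = 7-1 = 6
v=-3: not >5, acc = 6-1 = 5
v=7: >5, acc = 5+7 = 12

12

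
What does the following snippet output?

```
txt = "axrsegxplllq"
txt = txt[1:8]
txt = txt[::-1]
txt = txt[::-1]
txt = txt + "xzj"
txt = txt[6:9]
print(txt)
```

pxz

slice [1:8] → 'xrsegxp'
reverse → 'pxgesrx'
reverse → 'xrsegxp'
+ 'xzj' → 'xrsegxpxzj'
slice [6:9] → 'pxz'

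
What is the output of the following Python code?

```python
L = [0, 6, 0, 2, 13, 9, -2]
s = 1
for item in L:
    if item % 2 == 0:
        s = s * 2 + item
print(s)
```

82

item=0: even, s = 1*2+0 = 2
item=6: even, s = 2*2+6 = 10
item=0: even, s = 10*2+0 = 20
item=2: even, s = 20*2+2 = 42
item=13: not even
item=9: not even
item=-2: even, s = 42*2+(-2) = 82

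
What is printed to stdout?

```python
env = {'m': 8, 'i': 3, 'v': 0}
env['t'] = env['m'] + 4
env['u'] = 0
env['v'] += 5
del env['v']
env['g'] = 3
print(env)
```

{'m': 8, 'i': 3, 't': 12, 'u': 0, 'g': 3}

env['t'] = env['m']+4 = 12 → {'m': 8, 'i': 3, 'v': 0, 't': 12}
env['u'] = 0 → {'m': 8, 'i': 3, 'v': 0, 't': 12, 'u': 0}
env['v'] = 0+5 = 5 → {'m': 8, 'i': 3, 'v': 5, 't': 12, 'u': 0}
del 'v' → {'m': 8, 'i': 3, 't': 12, 'u': 0}
env['g'] = 3 → {'m': 8, 'i': 3, 't': 12, 'u': 0, 'g': 3}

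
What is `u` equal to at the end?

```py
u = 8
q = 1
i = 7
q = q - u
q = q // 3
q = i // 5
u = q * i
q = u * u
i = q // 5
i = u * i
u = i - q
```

q = 1-8 = -7
q = (-7)//3 = -3
q = 7//5 = 1
u = 1*7 = 7
q = 7*7 = 49
i = 49//5 = 9
i = 7*9 = 63
u = 63-49 = 14

14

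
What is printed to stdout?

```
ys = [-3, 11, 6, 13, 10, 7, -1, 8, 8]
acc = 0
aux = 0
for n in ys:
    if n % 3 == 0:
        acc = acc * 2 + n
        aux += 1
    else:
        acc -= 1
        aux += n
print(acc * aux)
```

n=-3: %3==0, acc = 0*2+(-3) = -3; aux=1
n=11: not %3==0, acc = (-3)-1 = -4; aux=12
n=6: %3==0, acc = (-4)*2+6 = -2; aux=13
n=13: not %3==0, acc = (-2)-1 = -3; aux=26
n=10: not %3==0, acc = (-3)-1 = -4; aux=36
n=7: not %3==0, acc = (-4)-1 = -5; aux=43
n=-1: not %3==0, acc = (-5)-1 = -6; aux=42
n=8: not %3==0, acc = (-6)-1 = -7; aux=50
n=8: not %3==0, acc = (-7)-1 = -8; aux=58
acc*aux = (-8)*58 = -464

-464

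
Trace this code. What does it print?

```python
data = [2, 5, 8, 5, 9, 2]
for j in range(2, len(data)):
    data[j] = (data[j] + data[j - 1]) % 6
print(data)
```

[2, 5, 1, 0, 3, 5]

j=2: data[2] = (8+5)%6 = 1 → [2, 5, 1, 5, 9, 2]
j=3: data[3] = (5+1)%6 = 0 → [2, 5, 1, 0, 9, 2]
j=4: data[4] = (9+0)%6 = 3 → [2, 5, 1, 0, 3, 2]
j=5: data[5] = (2+3)%6 = 5 → [2, 5, 1, 0, 3, 5]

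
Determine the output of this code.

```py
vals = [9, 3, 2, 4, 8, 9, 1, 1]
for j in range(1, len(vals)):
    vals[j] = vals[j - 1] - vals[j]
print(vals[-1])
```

j=1: vals[1] = 9-3 = 6 → [9, 6, 2, 4, 8, 9, 1, 1]
j=2: vals[2] = 6-2 = 4 → [9, 6, 4, 4, 8, 9, 1, 1]
j=3: vals[3] = 4-4 = 0 → [9, 6, 4, 0, 8, 9, 1, 1]
j=4: vals[4] = 0-8 = -8 → [9, 6, 4, 0, -8, 9, 1, 1]
j=5: vals[5] = (-8)-9 = -17 → [9, 6, 4, 0, -8, -17, 1, 1]
j=6: vals[6] = (-17)-1 = -18 → [9, 6, 4, 0, -8, -17, -18, 1]
j=7: vals[7] = (-18)-1 = -19 → [9, 6, 4, 0, -8, -17, -18, -19]

-19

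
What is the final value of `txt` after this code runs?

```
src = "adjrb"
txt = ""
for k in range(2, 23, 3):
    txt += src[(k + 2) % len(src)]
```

'bjardbj'

k=2: add src[4]='b' → 'b'
k=5: add src[2]='j' → 'bj'
k=8: add src[0]='a' → 'bja'
k=11: add src[3]='r' → 'bjar'
k=14: add src[1]='d' → 'bjard'
k=17: add src[4]='b' → 'bjardb'
k=20: add src[2]='j' → 'bjardbj'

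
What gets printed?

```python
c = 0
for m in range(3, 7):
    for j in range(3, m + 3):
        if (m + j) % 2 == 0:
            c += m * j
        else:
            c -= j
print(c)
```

210

m=3,j=3: even sum, c = 0+9 = 9
m=3,j=4: odd sum, c = 9-4 = 5
m=3,j=5: even sum, c = 5+15 = 20
m=4,j=3: odd sum, c = 20-3 = 17
m=4,j=4: even sum, c = 17+16 = 33
m=4,j=5: odd sum, c = 33-5 = 28
m=4,j=6: even sum, c = 28+24 = 52
m=5,j=3: even sum, c = 52+15 = 67
m=5,j=4: odd sum, c = 67-4 = 63
m=5,j=5: even sum, c = 63+25 = 88
m=5,j=6: odd sum, c = 88-6 = 82
m=5,j=7: even sum, c = 82+35 = 117
m=6,j=3: odd sum, c = 117-3 = 114
m=6,j=4: even sum, c = 114+24 = 138
m=6,j=5: odd sum, c = 138-5 = 133
m=6,j=6: even sum, c = 133+36 = 169
m=6,j=7: odd sum, c = 169-7 = 162
m=6,j=8: even sum, c = 162+48 = 210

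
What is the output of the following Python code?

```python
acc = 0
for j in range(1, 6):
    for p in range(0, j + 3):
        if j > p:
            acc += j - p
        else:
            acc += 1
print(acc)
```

j=1,p=0: 1>0, acc = 0+1 = 1
j=1,p=1: not 1>1, acc = 1+1 = 2
j=1,p=2: not 1>2, acc = 2+1 = 3
j=1,p=3: not 1>3, acc = 3+1 = 4
j=2,p=0: 2>0, acc = 4+2 = 6
j=2,p=1: 2>1, acc = 6+1 = 7
j=2,p=2: not 2>2, acc = 7+1 = 8
j=2,p=3: not 2>3, acc = 8+1 = 9
j=2,p=4: not 2>4, acc = 9+1 = 10
j=3,p=0: 3>0, acc = 10+3 = 13
j=3,p=1: 3>1, acc = 13+2 = 15
j=3,p=2: 3>2, acc = 15+1 = 16
j=3,p=3: not 3>3, acc = 16+1 = 17
j=3,p=4: not 3>4, acc = 17+1 = 18
j=3,p=5: not 3>5, acc = 18+1 = 19
j=4,p=0: 4>0, acc = 19+4 = 23
j=4,p=1: 4>1, acc = 23+3 = 26
j=4,p=2: 4>2, acc = 26+2 = 28
j=4,p=3: 4>3, acc = 28+1 = 29
j=4,p=4: not 4>4, acc = 29+1 = 30
j=4,p=5: not 4>5, acc = 30+1 = 31
j=4,p=6: not 4>6, acc = 31+1 = 32
j=5,p=0: 5>0, acc = 32+5 = 37
j=5,p=1: 5>1, acc = 37+4 = 41
j=5,p=2: 5>2, acc = 41+3 = 44
j=5,p=3: 5>3, acc = 44+2 = 46
j=5,p=4: 5>4, acc = 46+1 = 47
j=5,p=5: not 5>5, acc = 47+1 = 48
j=5,p=6: not 5>6, acc = 48+1 = 49
j=5,p=7: not 5>7, acc = 49+1 = 50

50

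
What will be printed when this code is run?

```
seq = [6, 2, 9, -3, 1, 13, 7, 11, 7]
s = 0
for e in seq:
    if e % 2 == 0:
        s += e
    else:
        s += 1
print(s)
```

15

e=6: even, s = 0+6 = 6
e=2: even, s = 6+2 = 8
e=9: not even, s = 8+1 = 9
e=-3: not even, s = 9+1 = 10
e=1: not even, s = 10+1 = 11
e=13: not even, s = 11+1 = 12
e=7: not even, s = 12+1 = 13
e=11: not even, s = 13+1 = 14
e=7: not even, s = 14+1 = 15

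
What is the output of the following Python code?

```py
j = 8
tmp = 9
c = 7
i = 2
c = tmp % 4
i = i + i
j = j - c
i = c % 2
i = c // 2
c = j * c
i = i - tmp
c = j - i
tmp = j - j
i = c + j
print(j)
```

7

c = 9%4 = 1
i = 2+2 = 4
j = 8-1 = 7
i = 1%2 = 1
i = 1//2 = 0
c = 7*1 = 7
i = 0-9 = -9
c = 7-(-9) = 16
tmp = 7-7 = 0
i = 16+7 = 23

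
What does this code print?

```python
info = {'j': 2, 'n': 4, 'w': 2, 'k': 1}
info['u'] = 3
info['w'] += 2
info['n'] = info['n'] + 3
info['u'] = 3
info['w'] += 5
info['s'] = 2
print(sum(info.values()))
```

info['u'] = 3 → {'j': 2, 'n': 4, 'w': 2, 'k': 1, 'u': 3}
info['w'] = 2+2 = 4 → {'j': 2, 'n': 4, 'w': 4, 'k': 1, 'u': 3}
info['n'] = info['n']+3 = 7 → {'j': 2, 'n': 7, 'w': 4, 'k': 1, 'u': 3}
info['u'] = 3 → {'j': 2, 'n': 7, 'w': 4, 'k': 1, 'u': 3}
info['w'] = 4+5 = 9 → {'j': 2, 'n': 7, 'w': 9, 'k': 1, 'u': 3}
info['s'] = 2 → {'j': 2, 'n': 7, 'w': 9, 'k': 1, 'u': 3, 's': 2}
sum of values = 24

24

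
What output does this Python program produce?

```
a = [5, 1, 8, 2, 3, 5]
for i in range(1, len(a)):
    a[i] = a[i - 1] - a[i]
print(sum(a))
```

i=1: a[1] = 5-1 = 4 → [5, 4, 8, 2, 3, 5]
i=2: a[2] = 4-8 = -4 → [5, 4, -4, 2, 3, 5]
i=3: a[3] = (-4)-2 = -6 → [5, 4, -4, -6, 3, 5]
i=4: a[4] = (-6)-3 = -9 → [5, 4, -4, -6, -9, 5]
i=5: a[5] = (-9)-5 = -14 → [5, 4, -4, -6, -9, -14]
sum = -24

-24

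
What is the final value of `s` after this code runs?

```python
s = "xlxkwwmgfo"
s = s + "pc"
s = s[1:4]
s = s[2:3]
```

+ 'pc' → 'xlxkwwmgfopc'
slice [1:4] → 'lxk'
slice [2:3] → 'k'

'k'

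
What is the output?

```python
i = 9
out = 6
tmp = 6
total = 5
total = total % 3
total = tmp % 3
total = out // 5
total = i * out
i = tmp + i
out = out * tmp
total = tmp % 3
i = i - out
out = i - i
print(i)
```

-21

total = 5%3 = 2
total = 6%3 = 0
total = 6//5 = 1
total = 9*6 = 54
i = 6+9 = 15
out = 6*6 = 36
total = 6%3 = 0
i = 15-36 = -21
out = (-21)-(-21) = 0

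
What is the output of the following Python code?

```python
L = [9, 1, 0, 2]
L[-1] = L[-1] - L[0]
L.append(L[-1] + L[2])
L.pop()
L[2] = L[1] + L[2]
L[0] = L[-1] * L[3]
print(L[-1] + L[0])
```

42

L[-1] = L[-1]-L[0] = 2-9 = -7 → [9, 1, 0, -7]
append L[-1]+L[2] = (-7)+0 = -7 → [9, 1, 0, -7, -7]
pop() removes -7 → [9, 1, 0, -7]
L[2] = L[1]+L[2] = 1+0 = 1 → [9, 1, 1, -7]
L[0] = L[-1]*L[3] = (-7)*(-7) = 49 → [49, 1, 1, -7]
L[-1]+L[0] = (-7)+49 = 42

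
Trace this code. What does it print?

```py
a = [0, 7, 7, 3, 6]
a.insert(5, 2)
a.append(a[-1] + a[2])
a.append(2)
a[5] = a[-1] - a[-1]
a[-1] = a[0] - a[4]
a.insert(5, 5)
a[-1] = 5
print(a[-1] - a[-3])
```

insert 2 at 5 → [0, 7, 7, 3, 6, 2]
append a[-1]+a[2] = 2+7 = 9 → [0, 7, 7, 3, 6, 2, 9]
append 2 → [0, 7, 7, 3, 6, 2, 9, 2]
a[5] = a[-1]-a[-1] = 2-2 = 0 → [0, 7, 7, 3, 6, 0, 9, 2]
a[-1] = a[0]-a[4] = 0-6 = -6 → [0, 7, 7, 3, 6, 0, 9, -6]
insert 5 at 5 → [0, 7, 7, 3, 6, 5, 0, 9, -6]
a[-1] = 5 → [0, 7, 7, 3, 6, 5, 0, 9, 5]
a[-1]-a[-3] = 5-0 = 5

5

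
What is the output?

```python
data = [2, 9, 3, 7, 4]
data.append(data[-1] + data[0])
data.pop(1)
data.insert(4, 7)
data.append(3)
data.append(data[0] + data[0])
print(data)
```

[2, 3, 7, 4, 7, 6, 3, 4]

append data[-1]+data[0] = 4+2 = 6 → [2, 9, 3, 7, 4, 6]
pop(1) removes 9 → [2, 3, 7, 4, 6]
insert 7 at 4 → [2, 3, 7, 4, 7, 6]
append 3 → [2, 3, 7, 4, 7, 6, 3]
append data[0]+data[0] = 2+2 = 4 → [2, 3, 7, 4, 7, 6, 3, 4]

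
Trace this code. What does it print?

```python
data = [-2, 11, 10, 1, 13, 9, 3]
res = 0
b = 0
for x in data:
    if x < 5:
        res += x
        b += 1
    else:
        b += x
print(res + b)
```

48

x=-2: <5, res = 0+(-2) = -2; b=1
x=11: not <5; b=12
x=10: not <5; b=22
x=1: <5, res = (-2)+1 = -1; b=23
x=13: not <5; b=36
x=9: not <5; b=45
x=3: <5, res = (-1)+3 = 2; b=46
res+b = 2+46 = 48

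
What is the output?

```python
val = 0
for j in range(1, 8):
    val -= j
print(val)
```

-28

j=1: val = 0-1 = -1
j=2: val = (-1)-2 = -3
j=3: val = (-3)-3 = -6
j=4: val = (-6)-4 = -10
j=5: val = (-10)-5 = -15
j=6: val = (-15)-6 = -21
j=7: val = (-21)-7 = -28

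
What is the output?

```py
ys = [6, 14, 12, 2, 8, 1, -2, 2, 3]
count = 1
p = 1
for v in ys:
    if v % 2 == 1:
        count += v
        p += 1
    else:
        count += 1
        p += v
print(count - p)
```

v=6: not odd, count = 1+1 = 2; p=7
v=14: not odd, count = 2+1 = 3; p=21
v=12: not odd, count = 3+1 = 4; p=33
v=2: not odd, count = 4+1 = 5; p=35
v=8: not odd, count = 5+1 = 6; p=43
v=1: odd, count = 6+1 = 7; p=44
v=-2: not odd, count = 7+1 = 8; p=42
v=2: not odd, count = 8+1 = 9; p=44
v=3: odd, count = 9+3 = 12; p=45
count-p = 12-45 = -33

-33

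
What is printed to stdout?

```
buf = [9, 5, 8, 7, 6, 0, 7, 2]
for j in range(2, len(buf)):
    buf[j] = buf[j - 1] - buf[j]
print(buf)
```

j=2: buf[2] = 5-8 = -3 → [9, 5, -3, 7, 6, 0, 7, 2]
j=3: buf[3] = (-3)-7 = -10 → [9, 5, -3, -10, 6, 0, 7, 2]
j=4: buf[4] = (-10)-6 = -16 → [9, 5, -3, -10, -16, 0, 7, 2]
j=5: buf[5] = (-16)-0 = -16 → [9, 5, -3, -10, -16, -16, 7, 2]
j=6: buf[6] = (-16)-7 = -23 → [9, 5, -3, -10, -16, -16, -23, 2]
j=7: buf[7] = (-23)-2 = -25 → [9, 5, -3, -10, -16, -16, -23, -25]

[9, 5, -3, -10, -16, -16, -23, -25]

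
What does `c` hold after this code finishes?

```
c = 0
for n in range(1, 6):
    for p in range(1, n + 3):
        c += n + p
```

n=1,p=1: c = 0+2 = 2
n=1,p=2: c = 2+3 = 5
n=1,p=3: c = 5+4 = 9
n=2,p=1: c = 9+3 = 12
n=2,p=2: c = 12+4 = 16
n=2,p=3: c = 16+5 = 21
n=2,p=4: c = 21+6 = 27
n=3,p=1: c = 27+4 = 31
n=3,p=2: c = 31+5 = 36
n=3,p=3: c = 36+6 = 42
n=3,p=4: c = 42+7 = 49
n=3,p=5: c = 49+8 = 57
n=4,p=1: c = 57+5 = 62
n=4,p=2: c = 62+6 = 68
n=4,p=3: c = 68+7 = 75
n=4,p=4: c = 75+8 = 83
n=4,p=5: c = 83+9 = 92
n=4,p=6: c = 92+10 = 102
n=5,p=1: c = 102+6 = 108
n=5,p=2: c = 108+7 = 115
n=5,p=3: c = 115+8 = 123
n=5,p=4: c = 123+9 = 132
n=5,p=5: c = 132+10 = 142
n=5,p=6: c = 142+11 = 153
n=5,p=7: c = 153+12 = 165

165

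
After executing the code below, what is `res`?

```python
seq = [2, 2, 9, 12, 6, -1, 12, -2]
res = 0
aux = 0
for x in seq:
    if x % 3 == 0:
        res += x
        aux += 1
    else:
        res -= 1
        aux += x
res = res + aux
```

x=2: not %3==0, res = 0-1 = -1; aux=2
x=2: not %3==0, res = (-1)-1 = -2; aux=4
x=9: %3==0, res = (-2)+9 = 7; aux=5
x=12: %3==0, res = 7+12 = 19; aux=6
x=6: %3==0, res = 19+6 = 25; aux=7
x=-1: not %3==0, res = 25-1 = 24; aux=6
x=12: %3==0, res = 24+12 = 36; aux=7
x=-2: not %3==0, res = 36-1 = 35; aux=5
res+aux = 35+5 = 40

40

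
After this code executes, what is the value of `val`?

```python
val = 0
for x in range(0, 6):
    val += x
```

15

x=0: val = 0+0 = 0
x=1: val = 0+1 = 1
x=2: val = 1+2 = 3
x=3: val = 3+3 = 6
x=4: val = 6+4 = 10
x=5: val = 10+5 = 15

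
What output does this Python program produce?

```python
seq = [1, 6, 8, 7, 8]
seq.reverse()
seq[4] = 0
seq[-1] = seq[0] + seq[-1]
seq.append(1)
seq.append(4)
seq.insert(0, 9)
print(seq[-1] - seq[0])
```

-5

reverse → [8, 7, 8, 6, 1]
seq[4] = 0 → [8, 7, 8, 6, 0]
seq[-1] = seq[0]+seq[-1] = 8+0 = 8 → [8, 7, 8, 6, 8]
append 1 → [8, 7, 8, 6, 8, 1]
append 4 → [8, 7, 8, 6, 8, 1, 4]
insert 9 at 0 → [9, 8, 7, 8, 6, 8, 1, 4]
seq[-1]-seq[0] = 4-9 = -5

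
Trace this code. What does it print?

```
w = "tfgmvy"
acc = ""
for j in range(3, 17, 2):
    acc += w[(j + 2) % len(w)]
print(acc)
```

j=3: add w[5]='y' → 'y'
j=5: add w[1]='f' → 'yf'
j=7: add w[3]='m' → 'yfm'
j=9: add w[5]='y' → 'yfmy'
j=11: add w[1]='f' → 'yfmyf'
j=13: add w[3]='m' → 'yfmyfm'
j=15: add w[5]='y' → 'yfmyfmy'

yfmyfmy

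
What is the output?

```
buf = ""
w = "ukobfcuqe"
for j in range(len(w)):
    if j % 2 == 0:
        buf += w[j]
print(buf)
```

uofue

j=0: add 'u' → 'u'
j=1: skip
j=2: add 'o' → 'uo'
j=3: skip
j=4: add 'f' → 'uof'
j=5: skip
j=6: add 'u' → 'uofu'
j=7: skip
j=8: add 'e' → 'uofue'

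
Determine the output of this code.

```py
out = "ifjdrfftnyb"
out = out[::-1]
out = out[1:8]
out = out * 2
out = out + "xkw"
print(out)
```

yntffrdyntffrdxkw

reverse → 'byntffrdjfi'
slice [1:8] → 'yntffrd'
repeat ×2 → 'yntffrdyntffrd'
+ 'xkw' → 'yntffrdyntffrdxkw'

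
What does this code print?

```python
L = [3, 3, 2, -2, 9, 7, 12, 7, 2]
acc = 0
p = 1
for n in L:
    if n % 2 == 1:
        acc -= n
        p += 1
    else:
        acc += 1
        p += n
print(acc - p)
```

n=3: odd, acc = 0-3 = -3; p=2
n=3: odd, acc = (-3)-3 = -6; p=3
n=2: not odd, acc = (-6)+1 = -5; p=5
n=-2: not odd, acc = (-5)+1 = -4; p=3
n=9: odd, acc = (-4)-9 = -13; p=4
n=7: odd, acc = (-13)-7 = -20; p=5
n=12: not odd, acc = (-20)+1 = -19; p=17
n=7: odd, acc = (-19)-7 = -26; p=18
n=2: not odd, acc = (-26)+1 = -25; p=20
acc-p = (-25)-20 = -45

-45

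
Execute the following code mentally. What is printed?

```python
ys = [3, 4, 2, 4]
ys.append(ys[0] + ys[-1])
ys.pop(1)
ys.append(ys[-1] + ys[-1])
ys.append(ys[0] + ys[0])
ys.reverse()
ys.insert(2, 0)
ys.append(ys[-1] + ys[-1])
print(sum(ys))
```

42

append ys[0]+ys[-1] = 3+4 = 7 → [3, 4, 2, 4, 7]
pop(1) removes 4 → [3, 2, 4, 7]
append ys[-1]+ys[-1] = 7+7 = 14 → [3, 2, 4, 7, 14]
append ys[0]+ys[0] = 3+3 = 6 → [3, 2, 4, 7, 14, 6]
reverse → [6, 14, 7, 4, 2, 3]
insert 0 at 2 → [6, 14, 0, 7, 4, 2, 3]
append ys[-1]+ys[-1] = 3+3 = 6 → [6, 14, 0, 7, 4, 2, 3, 6]
sum = 42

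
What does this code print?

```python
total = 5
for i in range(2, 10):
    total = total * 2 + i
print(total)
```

2037

i=2: total = 5*2+2 = 12
i=3: total = 12*2+3 = 27
i=4: total = 27*2+4 = 58
i=5: total = 58*2+5 = 121
i=6: total = 121*2+6 = 248
i=7: total = 248*2+7 = 503
i=8: total = 503*2+8 = 1014
i=9: total = 1014*2+9 = 2037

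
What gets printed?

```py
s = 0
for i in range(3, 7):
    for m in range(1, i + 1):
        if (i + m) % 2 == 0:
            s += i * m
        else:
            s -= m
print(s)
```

i=3,m=1: even sum, s = 0+3 = 3
i=3,m=2: odd sum, s = 3-2 = 1
i=3,m=3: even sum, s = 1+9 = 10
i=4,m=1: odd sum, s = 10-1 = 9
i=4,m=2: even sum, s = 9+8 = 17
i=4,m=3: odd sum, s = 17-3 = 14
i=4,m=4: even sum, s = 14+16 = 30
i=5,m=1: even sum, s = 30+5 = 35
i=5,m=2: odd sum, s = 35-2 = 33
i=5,m=3: even sum, s = 33+15 = 48
i=5,m=4: odd sum, s = 48-4 = 44
i=5,m=5: even sum, s = 44+25 = 69
i=6,m=1: odd sum, s = 69-1 = 68
i=6,m=2: even sum, s = 68+12 = 80
i=6,m=3: odd sum, s = 80-3 = 77
i=6,m=4: even sum, s = 77+24 = 101
i=6,m=5: odd sum, s = 101-5 = 96
i=6,m=6: even sum, s = 96+36 = 132

132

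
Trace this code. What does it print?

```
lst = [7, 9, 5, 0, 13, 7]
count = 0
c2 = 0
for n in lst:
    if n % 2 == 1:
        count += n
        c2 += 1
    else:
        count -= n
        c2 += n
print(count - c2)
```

n=7: odd, count = 0+7 = 7; c2=1
n=9: odd, count = 7+9 = 16; c2=2
n=5: odd, count = 16+5 = 21; c2=3
n=0: not odd, count = 21-0 = 21; c2=3
n=13: odd, count = 21+13 = 34; c2=4
n=7: odd, count = 34+7 = 41; c2=5
count-c2 = 41-5 = 36

36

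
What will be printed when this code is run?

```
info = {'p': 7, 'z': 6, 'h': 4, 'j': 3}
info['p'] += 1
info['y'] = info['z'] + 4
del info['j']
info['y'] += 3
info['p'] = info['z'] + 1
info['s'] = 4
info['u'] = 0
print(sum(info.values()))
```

info['p'] = 7+1 = 8 → {'p': 8, 'z': 6, 'h': 4, 'j': 3}
info['y'] = info['z']+4 = 10 → {'p': 8, 'z': 6, 'h': 4, 'j': 3, 'y': 10}
del 'j' → {'p': 8, 'z': 6, 'h': 4, 'y': 10}
info['y'] = 10+3 = 13 → {'p': 8, 'z': 6, 'h': 4, 'y': 13}
info['p'] = info['z']+1 = 7 → {'p': 7, 'z': 6, 'h': 4, 'y': 13}
info['s'] = 4 → {'p': 7, 'z': 6, 'h': 4, 'y': 13, 's': 4}
info['u'] = 0 → {'p': 7, 'z': 6, 'h': 4, 'y': 13, 's': 4, 'u': 0}
sum of values = 34

34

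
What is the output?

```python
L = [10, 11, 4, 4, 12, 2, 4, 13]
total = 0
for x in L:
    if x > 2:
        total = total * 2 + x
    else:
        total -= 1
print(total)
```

x=10: >2, total = 0*2+10 = 10
x=11: >2, total = 10*2+11 = 31
x=4: >2, total = 31*2+4 = 66
x=4: >2, total = 66*2+4 = 136
x=12: >2, total = 136*2+12 = 284
x=2: not >2, total = 284-1 = 283
x=4: >2, total = 283*2+4 = 570
x=13: >2, total = 570*2+13 = 1153

1153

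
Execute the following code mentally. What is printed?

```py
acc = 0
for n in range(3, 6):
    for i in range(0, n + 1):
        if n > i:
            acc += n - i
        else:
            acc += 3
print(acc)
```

n=3,i=0: 3>0, acc = 0+3 = 3
n=3,i=1: 3>1, acc = 3+2 = 5
n=3,i=2: 3>2, acc = 5+1 = 6
n=3,i=3: not 3>3, acc = 6+3 = 9
n=4,i=0: 4>0, acc = 9+4 = 13
n=4,i=1: 4>1, acc = 13+3 = 16
n=4,i=2: 4>2, acc = 16+2 = 18
n=4,i=3: 4>3, acc = 18+1 = 19
n=4,i=4: not 4>4, acc = 19+3 = 22
n=5,i=0: 5>0, acc = 22+5 = 27
n=5,i=1: 5>1, acc = 27+4 = 31
n=5,i=2: 5>2, acc = 31+3 = 34
n=5,i=3: 5>3, acc = 34+2 = 36
n=5,i=4: 5>4, acc = 36+1 = 37
n=5,i=5: not 5>5, acc = 37+3 = 40

40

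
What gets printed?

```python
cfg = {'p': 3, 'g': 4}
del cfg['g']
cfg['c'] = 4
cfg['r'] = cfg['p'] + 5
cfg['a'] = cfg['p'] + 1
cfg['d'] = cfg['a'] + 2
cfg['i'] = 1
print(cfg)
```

{'p': 3, 'c': 4, 'r': 8, 'a': 4, 'd': 6, 'i': 1}

del 'g' → {'p': 3}
cfg['c'] = 4 → {'p': 3, 'c': 4}
cfg['r'] = cfg['p']+5 = 8 → {'p': 3, 'c': 4, 'r': 8}
cfg['a'] = cfg['p']+1 = 4 → {'p': 3, 'c': 4, 'r': 8, 'a': 4}
cfg['d'] = cfg['a']+2 = 6 → {'p': 3, 'c': 4, 'r': 8, 'a': 4, 'd': 6}
cfg['i'] = 1 → {'p': 3, 'c': 4, 'r': 8, 'a': 4, 'd': 6, 'i': 1}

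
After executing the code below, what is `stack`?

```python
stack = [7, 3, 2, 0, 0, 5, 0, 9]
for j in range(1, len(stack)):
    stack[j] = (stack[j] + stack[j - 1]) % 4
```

j=1: stack[1] = (3+7)%4 = 2 → [7, 2, 2, 0, 0, 5, 0, 9]
j=2: stack[2] = (2+2)%4 = 0 → [7, 2, 0, 0, 0, 5, 0, 9]
j=3: stack[3] = (0+0)%4 = 0 → [7, 2, 0, 0, 0, 5, 0, 9]
j=4: stack[4] = (0+0)%4 = 0 → [7, 2, 0, 0, 0, 5, 0, 9]
j=5: stack[5] = (5+0)%4 = 1 → [7, 2, 0, 0, 0, 1, 0, 9]
j=6: stack[6] = (0+1)%4 = 1 → [7, 2, 0, 0, 0, 1, 1, 9]
j=7: stack[7] = (9+1)%4 = 2 → [7, 2, 0, 0, 0, 1, 1, 2]

[7, 2, 0, 0, 0, 1, 1, 2]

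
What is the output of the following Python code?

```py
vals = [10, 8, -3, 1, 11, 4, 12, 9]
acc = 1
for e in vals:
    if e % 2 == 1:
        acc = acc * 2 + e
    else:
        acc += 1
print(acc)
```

e=10: not odd, acc = 1+1 = 2
e=8: not odd, acc = 2+1 = 3
e=-3: odd, acc = 3*2+(-3) = 3
e=1: odd, acc = 3*2+1 = 7
e=11: odd, acc = 7*2+11 = 25
e=4: not odd, acc = 25+1 = 26
e=12: not odd, acc = 26+1 = 27
e=9: odd, acc = 27*2+9 = 63

63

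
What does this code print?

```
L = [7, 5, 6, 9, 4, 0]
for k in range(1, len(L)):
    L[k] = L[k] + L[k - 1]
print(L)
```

k=1: L[1] = 5+7 = 12 → [7, 12, 6, 9, 4, 0]
k=2: L[2] = 6+12 = 18 → [7, 12, 18, 9, 4, 0]
k=3: L[3] = 9+18 = 27 → [7, 12, 18, 27, 4, 0]
k=4: L[4] = 4+27 = 31 → [7, 12, 18, 27, 31, 0]
k=5: L[5] = 0+31 = 31 → [7, 12, 18, 27, 31, 31]

[7, 12, 18, 27, 31, 31]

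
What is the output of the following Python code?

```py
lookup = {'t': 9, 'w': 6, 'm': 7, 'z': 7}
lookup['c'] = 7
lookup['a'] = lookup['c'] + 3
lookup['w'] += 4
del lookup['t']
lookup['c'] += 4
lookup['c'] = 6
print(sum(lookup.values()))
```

lookup['c'] = 7 → {'t': 9, 'w': 6, 'm': 7, 'z': 7, 'c': 7}
lookup['a'] = lookup['c']+3 = 10 → {'t': 9, 'w': 6, 'm': 7, 'z': 7, 'c': 7, 'a': 10}
lookup['w'] = 6+4 = 10 → {'t': 9, 'w': 10, 'm': 7, 'z': 7, 'c': 7, 'a': 10}
del 't' → {'w': 10, 'm': 7, 'z': 7, 'c': 7, 'a': 10}
lookup['c'] = 7+4 = 11 → {'w': 10, 'm': 7, 'z': 7, 'c': 11, 'a': 10}
lookup['c'] = 6 → {'w': 10, 'm': 7, 'z': 7, 'c': 6, 'a': 10}
sum of values = 40

40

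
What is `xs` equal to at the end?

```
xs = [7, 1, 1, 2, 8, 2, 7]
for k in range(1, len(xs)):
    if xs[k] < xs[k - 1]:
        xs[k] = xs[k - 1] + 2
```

[7, 9, 11, 13, 15, 17, 19]

k=1: 1<7, xs[1] = 7+2 = 9 → [7, 9, 1, 2, 8, 2, 7]
k=2: 1<9, xs[2] = 9+2 = 11 → [7, 9, 11, 2, 8, 2, 7]
k=3: 2<11, xs[3] = 11+2 = 13 → [7, 9, 11, 13, 8, 2, 7]
k=4: 8<13, xs[4] = 13+2 = 15 → [7, 9, 11, 13, 15, 2, 7]
k=5: 2<15, xs[5] = 15+2 = 17 → [7, 9, 11, 13, 15, 17, 7]
k=6: 7<17, xs[6] = 17+2 = 19 → [7, 9, 11, 13, 15, 17, 19]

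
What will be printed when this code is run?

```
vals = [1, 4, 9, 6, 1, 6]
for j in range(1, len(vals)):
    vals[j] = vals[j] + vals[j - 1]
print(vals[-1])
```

j=1: vals[1] = 4+1 = 5 → [1, 5, 9, 6, 1, 6]
j=2: vals[2] = 9+5 = 14 → [1, 5, 14, 6, 1, 6]
j=3: vals[3] = 6+14 = 20 → [1, 5, 14, 20, 1, 6]
j=4: vals[4] = 1+20 = 21 → [1, 5, 14, 20, 21, 6]
j=5: vals[5] = 6+21 = 27 → [1, 5, 14, 20, 21, 27]

27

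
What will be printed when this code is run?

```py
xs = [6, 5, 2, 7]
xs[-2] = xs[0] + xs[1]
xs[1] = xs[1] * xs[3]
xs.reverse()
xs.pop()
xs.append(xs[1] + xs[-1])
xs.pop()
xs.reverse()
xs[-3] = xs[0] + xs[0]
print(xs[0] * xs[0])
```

xs[-2] = xs[0]+xs[1] = 6+5 = 11 → [6, 5, 11, 7]
xs[1] = xs[1]*xs[3] = 5*7 = 35 → [6, 35, 11, 7]
reverse → [7, 11, 35, 6]
pop() removes 6 → [7, 11, 35]
append xs[1]+xs[-1] = 11+35 = 46 → [7, 11, 35, 46]
pop() removes 46 → [7, 11, 35]
reverse → [35, 11, 7]
xs[-3] = xs[0]+xs[0] = 35+35 = 70 → [70, 11, 7]
xs[0]*xs[0] = 70*70 = 4900

4900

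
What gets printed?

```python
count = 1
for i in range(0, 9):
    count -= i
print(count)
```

-35

i=0: count = 1-0 = 1
i=1: count = 1-1 = 0
i=2: count = 0-2 = -2
i=3: count = (-2)-3 = -5
i=4: count = (-5)-4 = -9
i=5: count = (-9)-5 = -14
i=6: count = (-14)-6 = -20
i=7: count = (-20)-7 = -27
i=8: count = (-27)-8 = -35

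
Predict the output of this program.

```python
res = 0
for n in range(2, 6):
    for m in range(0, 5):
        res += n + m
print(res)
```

n=2,m=0: res = 0+2 = 2
n=2,m=1: res = 2+3 = 5
n=2,m=2: res = 5+4 = 9
n=2,m=3: res = 9+5 = 14
n=2,m=4: res = 14+6 = 20
n=3,m=0: res = 20+3 = 23
n=3,m=1: res = 23+4 = 27
n=3,m=2: res = 27+5 = 32
n=3,m=3: res = 32+6 = 38
n=3,m=4: res = 38+7 = 45
n=4,m=0: res = 45+4 = 49
n=4,m=1: res = 49+5 = 54
n=4,m=2: res = 54+6 = 60
n=4,m=3: res = 60+7 = 67
n=4,m=4: res = 67+8 = 75
n=5,m=0: res = 75+5 = 80
n=5,m=1: res = 80+6 = 86
n=5,m=2: res = 86+7 = 93
n=5,m=3: res = 93+8 = 101
n=5,m=4: res = 101+9 = 110

110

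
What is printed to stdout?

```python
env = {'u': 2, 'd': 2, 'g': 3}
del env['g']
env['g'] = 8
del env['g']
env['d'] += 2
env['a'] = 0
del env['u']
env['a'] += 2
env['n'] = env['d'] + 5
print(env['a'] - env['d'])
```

del 'g' → {'u': 2, 'd': 2}
env['g'] = 8 → {'u': 2, 'd': 2, 'g': 8}
del 'g' → {'u': 2, 'd': 2}
env['d'] = 2+2 = 4 → {'u': 2, 'd': 4}
env['a'] = 0 → {'u': 2, 'd': 4, 'a': 0}
del 'u' → {'d': 4, 'a': 0}
env['a'] = 0+2 = 2 → {'d': 4, 'a': 2}
env['n'] = env['d']+5 = 9 → {'d': 4, 'a': 2, 'n': 9}
env['a']-env['d'] = 2-4 = -2

-2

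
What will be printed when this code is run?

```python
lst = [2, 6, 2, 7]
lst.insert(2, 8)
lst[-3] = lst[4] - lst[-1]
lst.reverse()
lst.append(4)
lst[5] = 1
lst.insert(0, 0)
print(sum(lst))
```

insert 8 at 2 → [2, 6, 8, 2, 7]
lst[-3] = lst[4]-lst[-1] = 7-7 = 0 → [2, 6, 0, 2, 7]
reverse → [7, 2, 0, 6, 2]
append 4 → [7, 2, 0, 6, 2, 4]
lst[5] = 1 → [7, 2, 0, 6, 2, 1]
insert 0 at 0 → [0, 7, 2, 0, 6, 2, 1]
sum = 18

18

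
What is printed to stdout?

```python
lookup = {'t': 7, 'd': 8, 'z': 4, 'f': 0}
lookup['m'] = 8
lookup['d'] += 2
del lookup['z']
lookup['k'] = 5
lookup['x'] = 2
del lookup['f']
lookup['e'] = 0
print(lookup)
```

lookup['m'] = 8 → {'t': 7, 'd': 8, 'z': 4, 'f': 0, 'm': 8}
lookup['d'] = 8+2 = 10 → {'t': 7, 'd': 10, 'z': 4, 'f': 0, 'm': 8}
del 'z' → {'t': 7, 'd': 10, 'f': 0, 'm': 8}
lookup['k'] = 5 → {'t': 7, 'd': 10, 'f': 0, 'm': 8, 'k': 5}
lookup['x'] = 2 → {'t': 7, 'd': 10, 'f': 0, 'm': 8, 'k': 5, 'x': 2}
del 'f' → {'t': 7, 'd': 10, 'm': 8, 'k': 5, 'x': 2}
lookup['e'] = 0 → {'t': 7, 'd': 10, 'm': 8, 'k': 5, 'x': 2, 'e': 0}

{'t': 7, 'd': 10, 'm': 8, 'k': 5, 'x': 2, 'e': 0}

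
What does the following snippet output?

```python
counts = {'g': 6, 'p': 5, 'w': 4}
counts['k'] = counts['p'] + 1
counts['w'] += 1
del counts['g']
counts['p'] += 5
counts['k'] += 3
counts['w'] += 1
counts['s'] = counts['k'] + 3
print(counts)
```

counts['k'] = counts['p']+1 = 6 → {'g': 6, 'p': 5, 'w': 4, 'k': 6}
counts['w'] = 4+1 = 5 → {'g': 6, 'p': 5, 'w': 5, 'k': 6}
del 'g' → {'p': 5, 'w': 5, 'k': 6}
counts['p'] = 5+5 = 10 → {'p': 10, 'w': 5, 'k': 6}
counts['k'] = 6+3 = 9 → {'p': 10, 'w': 5, 'k': 9}
counts['w'] = 5+1 = 6 → {'p': 10, 'w': 6, 'k': 9}
counts['s'] = counts['k']+3 = 12 → {'p': 10, 'w': 6, 'k': 9, 's': 12}

{'p': 10, 'w': 6, 'k': 9, 's': 12}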